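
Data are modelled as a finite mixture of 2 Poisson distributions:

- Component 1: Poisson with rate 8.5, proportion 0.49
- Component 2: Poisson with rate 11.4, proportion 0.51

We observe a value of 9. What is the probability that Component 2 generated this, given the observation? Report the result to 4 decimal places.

0.4457

Posterior ∝ prior × likelihood, so P(k | x) ∝ w_k f_k(x); normalise over all components.
Component likelihoods at x = 9:
  p_1 = e^(−8.5)·8.5^9/9! = 0.129869
  p_2 = e^(−11.4)·11.4^9/9! = 0.100328
Unnormalised posteriors:
  w_1·p_1 = 0.49 × 0.129869 = 0.0636356
  w_2·p_2 = 0.51 × 0.100328 = 0.0511674
Denominator: 0.0636356 + 0.0511674 = 0.114803
Responsibility of Component 2: 0.0511674 / 0.114803 ≈ 0.4457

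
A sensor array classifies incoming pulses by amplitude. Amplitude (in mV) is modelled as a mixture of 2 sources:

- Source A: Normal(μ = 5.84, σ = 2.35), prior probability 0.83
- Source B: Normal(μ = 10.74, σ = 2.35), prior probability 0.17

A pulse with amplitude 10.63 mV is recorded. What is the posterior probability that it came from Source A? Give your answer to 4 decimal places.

0.3798

Apply Bayes' rule: the posterior for each component is proportional to its prior times its likelihood at x.
Evaluate each component's likelihood at the observed value:
  L_A = 0.0212652
  L_B = 0.169577
Unnormalised posteriors:
  π_A·L_A = 0.83 × 0.0212652 = 0.0176501
  π_B·L_B = 0.17 × 0.169577 = 0.0288281
Evidence: 0.0176501 + 0.0288281 = 0.0464782
So the posterior for Source A is 0.0176501 / 0.0464782 ≈ 0.3798.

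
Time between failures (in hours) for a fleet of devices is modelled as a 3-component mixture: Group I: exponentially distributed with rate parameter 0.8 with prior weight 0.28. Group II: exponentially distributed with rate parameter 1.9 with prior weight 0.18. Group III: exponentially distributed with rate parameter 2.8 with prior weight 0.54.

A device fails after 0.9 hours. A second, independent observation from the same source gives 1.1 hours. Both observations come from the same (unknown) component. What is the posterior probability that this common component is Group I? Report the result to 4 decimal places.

0.5451

By Bayes' theorem, P(k | x) = π_k f_k(x) / Σ_j π_j f_j(x).
Since both observations come from the same component, the likelihood for component k is f_k(x₁)·f_k(x₂).
  f_I = [0.8·e^(−0.8·0.9) = 0.8·e^(−0.7200) = 0.389402] × [0.331826] = 0.129214
  f_II = [1.9·e^(−1.9·0.9) = 1.9·e^(−1.7100) = 0.343645] × [0.235006] = 0.0807585
  f_III = [2.8·e^(−2.8·0.9) = 2.8·e^(−2.5200) = 0.225287] × [0.128686] = 0.0289913
Unnormalised posteriors:
  π_I·f_I = 0.28 × 0.129214 = 0.0361799
  π_II·f_II = 0.18 × 0.0807585 = 0.0145365
  π_III·f_III = 0.54 × 0.0289913 = 0.0156553
Normaliser: 0.0361799 + 0.0145365 + 0.0156553 = 0.0663717
So the posterior for Group I is 0.0361799 / 0.0663717 ≈ 0.5451.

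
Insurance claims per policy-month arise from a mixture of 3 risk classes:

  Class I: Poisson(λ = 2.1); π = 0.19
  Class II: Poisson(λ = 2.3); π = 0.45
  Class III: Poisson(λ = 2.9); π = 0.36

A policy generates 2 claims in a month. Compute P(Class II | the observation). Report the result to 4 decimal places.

0.4699

By Bayes' theorem, P(k | x) = P(Z=k) f_k(x) / Σ_j P(Z=j) f_j(x).
Poisson probabilities:
  f_I = 0.270016
  f_II = 0.265185
  f_III = 0.231373
Weight by the priors:
  P(Z=I)·f_I = 0.19 × 0.270016 = 0.0513031
  P(Z=II)·f_II = 0.45 × 0.265185 = 0.119333
  P(Z=III)·f_III = 0.36 × 0.231373 = 0.0832942
Denominator: 0.0513031 + 0.119333 + 0.0832942 = 0.25393
P(Class II | 2 claims) = 0.119333 / 0.25393 ≈ 0.4699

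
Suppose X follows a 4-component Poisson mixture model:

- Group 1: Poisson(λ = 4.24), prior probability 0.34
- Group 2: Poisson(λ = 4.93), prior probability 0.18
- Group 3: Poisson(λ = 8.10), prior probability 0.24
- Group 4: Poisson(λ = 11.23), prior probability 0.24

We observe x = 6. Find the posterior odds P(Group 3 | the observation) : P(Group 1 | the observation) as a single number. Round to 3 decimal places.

Only the two components matter; the odds are (P(Z=i) f_i(x)) / (P(Z=j) f_j(x)).
Poisson probabilities:
  p_1 = 0.116266
  p_2 = 0.144104
  p_3 = 0.119067
  p_4 = 0.0369674
Posterior odds = (P(Z=3)·p_3) / (P(Z=1)·p_1) = (0.24·0.119067) / (0.34·0.116266) = 0.0285761 / 0.0395306 ≈ 0.723

0.723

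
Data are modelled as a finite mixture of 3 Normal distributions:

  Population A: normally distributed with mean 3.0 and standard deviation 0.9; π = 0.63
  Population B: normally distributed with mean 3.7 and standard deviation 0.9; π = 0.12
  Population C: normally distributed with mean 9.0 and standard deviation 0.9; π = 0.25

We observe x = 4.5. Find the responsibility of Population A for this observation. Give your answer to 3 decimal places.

0.660

By Bayes' theorem, P(k | x) = π_k f_k(x) / Σ_j π_j f_j(x).
Evaluate each component's likelihood at the observed value:
  f_A = (1/(0.9·√(2π)))·exp(−(4.5−3.0)²/(2·0.9²)) = 0.443269·exp(-1.38889) = 0.11053
  f_B = (1/(0.9·√(2π)))·exp(−(4.5−3.7)²/(2·0.9²)) = 0.443269·exp(-0.39506) = 0.298603
  f_C = (1/(0.9·√(2π)))·exp(−(4.5−9.0)²/(2·0.9²)) = 0.443269·exp(-12.50000) = 1.65191e-06
Prior × likelihood for each component:
  π_A·f_A = 0.63 × 0.11053 = 0.069634
  π_B·f_B = 0.12 × 0.298603 = 0.0358324
  π_C·f_C = 0.25 × 1.65191e-06 = 4.12978e-07
Marginal: 0.069634 + 0.0358324 + 4.12978e-07 = 0.105467
P(Population A | data) ≈ 0.660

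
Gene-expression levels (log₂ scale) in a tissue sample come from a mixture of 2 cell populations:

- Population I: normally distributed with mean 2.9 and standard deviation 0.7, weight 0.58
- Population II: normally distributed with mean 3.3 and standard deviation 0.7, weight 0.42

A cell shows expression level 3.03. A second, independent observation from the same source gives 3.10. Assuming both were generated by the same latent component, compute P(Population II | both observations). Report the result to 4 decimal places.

0.4061

By Bayes' theorem, P(k | x) = π_k f_k(x) / Σ_j π_j f_j(x).
Since both observations come from the same component, the likelihood for component k is f_k(x₁)·f_k(x₂).
  L_I = [0.560174] × [0.547124] = 0.306484
  L_II = [0.529061] × [0.547124] = 0.289462
Unnormalised posteriors:
  π_I·L_I = 0.58 × 0.306484 = 0.177761
  π_II·L_II = 0.42 × 0.289462 = 0.121574
Marginal: 0.177761 + 0.121574 = 0.299335
So the posterior for Population II is 0.121574 / 0.299335 ≈ 0.4061.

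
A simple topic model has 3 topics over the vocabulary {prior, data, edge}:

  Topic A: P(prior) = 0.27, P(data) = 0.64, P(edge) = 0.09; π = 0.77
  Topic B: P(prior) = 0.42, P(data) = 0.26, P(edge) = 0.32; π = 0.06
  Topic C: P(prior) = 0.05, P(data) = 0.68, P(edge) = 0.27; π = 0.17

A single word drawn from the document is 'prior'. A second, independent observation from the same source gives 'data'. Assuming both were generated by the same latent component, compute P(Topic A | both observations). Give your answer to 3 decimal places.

P(component k | x) = w_k·f_k(x) / marginal(x), where marginal(x) = Σ_j w_j·f_j(x).
Since both observations come from the same component, the likelihood for component k is f_k(x₁)·f_k(x₂).
  p_A = [P(prior | comp) = 0.27] × [0.64] = 0.1728
  p_B = [P(prior | comp) = 0.42] × [0.26] = 0.1092
  p_C = [P(prior | comp) = 0.05] × [0.68] = 0.034
Multiply by the mixture weights:
  w_A·p_A = 0.77 × 0.1728 = 0.133056
  w_B·p_B = 0.06 × 0.1092 = 0.006552
  w_C·p_C = 0.17 × 0.034 = 0.00578
Sum: 0.133056 + 0.006552 + 0.00578 = 0.145388
P(Topic A | data) = 0.133056 / 0.145388 ≈ 0.915

0.915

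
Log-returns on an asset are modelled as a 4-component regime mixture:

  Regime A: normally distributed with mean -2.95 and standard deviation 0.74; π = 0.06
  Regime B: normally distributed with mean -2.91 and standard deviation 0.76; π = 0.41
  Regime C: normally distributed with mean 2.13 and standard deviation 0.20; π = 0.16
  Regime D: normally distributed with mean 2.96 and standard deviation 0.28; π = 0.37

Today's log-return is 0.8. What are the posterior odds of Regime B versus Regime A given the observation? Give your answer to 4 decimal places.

Only the two components matter; the odds are (π_i f_i(x)) / (π_j f_j(x)).
Component likelihoods at x = 0.8:
  f_A = (1/(0.74·√(2π)))·exp(−(0.8−-2.95)²/(2·0.74²)) = 0.539111·exp(-12.84012) = 1.42983e-06
  f_B = (1/(0.76·√(2π)))·exp(−(0.8−-2.91)²/(2·0.76²)) = 0.524924·exp(-11.91491) = 3.51171e-06
  f_C = (1/(0.20·√(2π)))·exp(−(0.8−2.13)²/(2·0.20²)) = 1.994711·exp(-22.11125) = 4.97836e-10
  f_D = (1/(0.28·√(2π)))·exp(−(0.8−2.96)²/(2·0.28²)) = 1.424794·exp(-29.75510) = 1.70324e-13
1.4398e-06 / 8.57899e-08 ≈ 16.7829

16.7829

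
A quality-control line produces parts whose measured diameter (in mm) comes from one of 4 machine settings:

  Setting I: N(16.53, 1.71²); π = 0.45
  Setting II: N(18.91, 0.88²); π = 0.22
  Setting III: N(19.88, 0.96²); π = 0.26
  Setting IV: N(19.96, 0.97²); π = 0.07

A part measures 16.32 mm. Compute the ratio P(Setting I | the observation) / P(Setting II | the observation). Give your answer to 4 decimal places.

79.4329

Posterior odds = (π_i f_i(x)) / (π_j f_j(x)); the normalising sum cancels.
Normal densities:
  L_I = (1/(1.71·√(2π)))·exp(−(16.32−16.53)²/(2·1.71²)) = 0.233300·exp(-0.00754) = 0.231547
  L_II = (1/(0.88·√(2π)))·exp(−(16.32−18.91)²/(2·0.88²)) = 0.453344·exp(-4.33116) = 0.0059625
  L_III = (1/(0.96·√(2π)))·exp(−(16.32−19.88)²/(2·0.96²)) = 0.415565·exp(-6.87587) = 0.00042903
  L_IV = (1/(0.97·√(2π)))·exp(−(16.32−19.96)²/(2·0.97²)) = 0.411281·exp(-7.04092) = 0.000360003
Odds = (0.45/0.22) × (0.231547/0.0059625) = 2.04545 × 38.8338 ≈ 79.4329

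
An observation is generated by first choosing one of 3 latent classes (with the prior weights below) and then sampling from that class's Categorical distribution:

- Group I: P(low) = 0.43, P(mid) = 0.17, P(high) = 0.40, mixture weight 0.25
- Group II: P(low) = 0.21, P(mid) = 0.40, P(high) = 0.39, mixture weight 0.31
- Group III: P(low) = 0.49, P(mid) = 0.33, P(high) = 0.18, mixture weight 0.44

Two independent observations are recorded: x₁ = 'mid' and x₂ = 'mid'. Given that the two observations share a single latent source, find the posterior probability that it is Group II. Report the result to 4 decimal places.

Apply Bayes' rule: the posterior for each component is proportional to its prior times its likelihood at x.
Since both observations come from the same component, the likelihood for component k is f_k(x₁)·f_k(x₂).
  p_I = [0.17] × [0.17] = 0.0289
  p_II = [0.4] × [0.4] = 0.16
  p_III = [0.33] × [0.33] = 0.1089
Weight by the priors:
  w_I·p_I = 0.25 × 0.0289 = 0.007225
  w_II·p_II = 0.31 × 0.16 = 0.0496
  w_III·p_III = 0.44 × 0.1089 = 0.047916
Normaliser: 0.007225 + 0.0496 + 0.047916 = 0.104741
So the posterior for Group II is 0.0496 / 0.104741 ≈ 0.4735.

0.4735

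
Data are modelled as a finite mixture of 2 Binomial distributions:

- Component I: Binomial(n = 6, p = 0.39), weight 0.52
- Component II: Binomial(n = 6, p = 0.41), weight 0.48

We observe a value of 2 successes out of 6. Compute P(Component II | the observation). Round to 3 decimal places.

0.472

Apply Bayes' rule: the posterior for each component is proportional to its prior times its likelihood at x.
Binomial probabilities:
  f_I = C(6,2)·0.39^2·0.61^4 = 15·0.1521·0.138458 = 0.315893
  f_II = C(6,2)·0.41^2·0.59^4 = 15·0.1681·0.121174 = 0.305539
Unnormalised posteriors:
  π_I·f_I = 0.52 × 0.315893 = 0.164264
  π_II·f_II = 0.48 × 0.305539 = 0.146659
Marginal: 0.164264 + 0.146659 = 0.310923
P(Component II | 2 successes out of 6) ≈ 0.472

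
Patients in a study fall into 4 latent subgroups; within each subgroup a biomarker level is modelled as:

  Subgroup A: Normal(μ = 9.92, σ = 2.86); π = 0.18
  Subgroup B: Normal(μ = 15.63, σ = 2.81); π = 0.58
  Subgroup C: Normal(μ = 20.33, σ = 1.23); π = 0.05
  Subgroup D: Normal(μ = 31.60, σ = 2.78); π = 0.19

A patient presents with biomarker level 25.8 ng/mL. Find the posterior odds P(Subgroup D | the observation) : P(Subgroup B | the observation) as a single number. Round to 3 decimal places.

26.251

Posterior odds = (w_i f_i(x)) / (w_j f_j(x)); the normalising sum cancels.
Normal densities:
  f_A = 2.81816e-08
  f_B = 0.000203166
  f_C = 1.64605e-05
  f_D = 0.0162807
0.00309332 / 0.000117836 ≈ 26.251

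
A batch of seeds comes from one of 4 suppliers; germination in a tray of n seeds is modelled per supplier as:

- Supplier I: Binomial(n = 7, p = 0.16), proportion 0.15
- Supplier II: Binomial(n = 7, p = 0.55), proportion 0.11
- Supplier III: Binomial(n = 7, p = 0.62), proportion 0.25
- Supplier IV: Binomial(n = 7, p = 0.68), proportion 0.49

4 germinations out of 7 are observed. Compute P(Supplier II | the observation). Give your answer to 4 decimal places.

0.1425

Apply Bayes' rule: the posterior for each component is proportional to its prior times its likelihood at x.
Evaluate each component's likelihood at the observed value:
  p_I = C(7,4)·0.16^4·0.84^3 = 35·0.00065536·0.592704 = 0.0135952
  p_II = C(7,4)·0.55^4·0.45^3 = 35·0.0915063·0.091125 = 0.291848
  p_III = C(7,4)·0.62^4·0.38^3 = 35·0.147763·0.054872 = 0.283782
  p_IV = C(7,4)·0.68^4·0.32^3 = 35·0.213814·0.032768 = 0.245219
Unnormalised posteriors:
  w_I·p_I = 0.15 × 0.0135952 = 0.00203928
  w_II·p_II = 0.11 × 0.291848 = 0.0321033
  w_III·p_III = 0.25 × 0.283782 = 0.0709456
  w_IV·p_IV = 0.49 × 0.245219 = 0.120157
Denominator: 0.00203928 + 0.0321033 + 0.0709456 + 0.120157 = 0.225245
P(Supplier II | data) = 0.0321033 / 0.225245 ≈ 0.1425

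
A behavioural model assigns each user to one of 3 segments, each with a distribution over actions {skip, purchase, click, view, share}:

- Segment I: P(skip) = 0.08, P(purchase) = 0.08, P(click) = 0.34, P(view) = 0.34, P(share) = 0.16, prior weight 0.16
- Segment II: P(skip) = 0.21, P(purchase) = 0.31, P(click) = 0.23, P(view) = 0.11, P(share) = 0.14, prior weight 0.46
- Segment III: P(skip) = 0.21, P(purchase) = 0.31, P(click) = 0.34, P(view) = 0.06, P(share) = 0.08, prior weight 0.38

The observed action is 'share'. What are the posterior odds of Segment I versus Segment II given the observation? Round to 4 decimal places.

Only the two components matter; the odds are (π_i f_i(x)) / (π_j f_j(x)).
Categorical probabilities:
  p_I = 0.16
  p_II = 0.14
  p_III = 0.08
0.0256 / 0.0644 ≈ 0.3975

0.3975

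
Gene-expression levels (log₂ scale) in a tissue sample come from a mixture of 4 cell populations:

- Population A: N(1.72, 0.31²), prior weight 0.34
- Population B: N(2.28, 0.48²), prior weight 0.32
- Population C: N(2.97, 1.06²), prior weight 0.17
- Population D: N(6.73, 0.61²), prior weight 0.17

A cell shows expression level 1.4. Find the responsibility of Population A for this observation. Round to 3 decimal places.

By Bayes' theorem, P(k | x) = w_k f_k(x) / Σ_j w_j f_j(x).
Component likelihoods at x = 1.4:
  p_A = 0.75538
  p_B = 0.154815
  p_C = 0.125672
  p_D = 1.72558e-17
Unnormalised posteriors:
  w_A·p_A = 0.34 × 0.75538 = 0.256829
  w_B·p_B = 0.32 × 0.154815 = 0.0495408
  w_C·p_C = 0.17 × 0.125672 = 0.0213642
  w_D·p_D = 0.17 × 1.72558e-17 = 2.93348e-18
Denominator: 0.256829 + 0.0495408 + 0.0213642 + 2.93348e-18 = 0.327734
P(Population A | 1.4) ≈ 0.784

0.784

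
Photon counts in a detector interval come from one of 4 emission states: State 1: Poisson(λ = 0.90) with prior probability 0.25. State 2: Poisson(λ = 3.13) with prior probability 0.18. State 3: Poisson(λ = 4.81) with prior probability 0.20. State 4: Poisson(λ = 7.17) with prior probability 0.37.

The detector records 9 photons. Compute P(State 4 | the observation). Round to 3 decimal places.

The responsibility of component k is w_k f_k(x) divided by Σ_j w_j f_j(x).
Evaluate each component's likelihood at the observed value:
  p_1 = e^(−0.90)·0.90^9/9! = 4.34065e-07
  p_2 = e^(−3.13)·3.13^9/9! = 0.00347372
  p_3 = e^(−4.81)·4.81^9/9! = 0.0309447
  p_4 = e^(−7.17)·7.17^9/9! = 0.106174
Multiply by the mixture weights:
  w_1·p_1 = 0.25 × 4.34065e-07 = 1.08516e-07
  w_2·p_2 = 0.18 × 0.00347372 = 0.000625269
  w_3·p_3 = 0.20 × 0.0309447 = 0.00618894
  w_4·p_4 = 0.37 × 0.106174 = 0.0392844
Evidence: 1.08516e-07 + 0.000625269 + 0.00618894 + 0.0392844 = 0.0460987
So the posterior for State 4 is 0.0392844 / 0.0460987 ≈ 0.852.

0.852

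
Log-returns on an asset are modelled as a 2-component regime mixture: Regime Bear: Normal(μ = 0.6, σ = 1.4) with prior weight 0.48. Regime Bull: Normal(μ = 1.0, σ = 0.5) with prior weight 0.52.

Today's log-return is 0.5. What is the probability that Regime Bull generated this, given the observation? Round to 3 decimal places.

0.648

The responsibility of component k is P(Z=k) f_k(x) divided by Σ_j P(Z=j) f_j(x).
Evaluate each component's likelihood at the observed value:
  L_Bear = 0.284233
  L_Bull = 0.483941
Unnormalised posteriors:
  P(Z=Bear)·L_Bear = 0.48 × 0.284233 = 0.136432
  P(Z=Bull)·L_Bull = 0.52 × 0.483941 = 0.25165
Evidence: 0.136432 + 0.25165 = 0.388081
So the posterior for Regime Bull is 0.25165 / 0.388081 ≈ 0.648.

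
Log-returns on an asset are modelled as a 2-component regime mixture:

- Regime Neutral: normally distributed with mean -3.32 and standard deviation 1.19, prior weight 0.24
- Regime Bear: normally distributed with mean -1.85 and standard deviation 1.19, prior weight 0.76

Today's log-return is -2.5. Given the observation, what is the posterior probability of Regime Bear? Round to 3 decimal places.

Apply Bayes' rule: the posterior for each component is proportional to its prior times its likelihood at x.
Normal densities:
  p_Neutral = 0.264397
  p_Bear = 0.288786
Weight by the priors:
  w_Neutral·p_Neutral = 0.24 × 0.264397 = 0.0634552
  w_Bear·p_Bear = 0.76 × 0.288786 = 0.219477
Normaliser: 0.0634552 + 0.219477 = 0.282933
Responsibility of Regime Bear: 0.219477 / 0.282933 ≈ 0.776

0.776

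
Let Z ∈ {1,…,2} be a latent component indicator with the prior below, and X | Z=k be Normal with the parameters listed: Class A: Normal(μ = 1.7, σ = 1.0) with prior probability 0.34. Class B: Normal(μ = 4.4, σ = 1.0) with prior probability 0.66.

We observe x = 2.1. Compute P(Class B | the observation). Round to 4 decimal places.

0.1299

The responsibility of component k is w_k f_k(x) divided by Σ_j w_j f_j(x).
Normal densities:
  f_A = 0.36827
  f_B = 0.028327
Multiply by the mixture weights:
  w_A·f_A = 0.34 × 0.36827 = 0.125212
  w_B·f_B = 0.66 × 0.028327 = 0.0186958
Marginal: 0.125212 + 0.0186958 = 0.143908
Responsibility of Class B: 0.0186958 / 0.143908 ≈ 0.1299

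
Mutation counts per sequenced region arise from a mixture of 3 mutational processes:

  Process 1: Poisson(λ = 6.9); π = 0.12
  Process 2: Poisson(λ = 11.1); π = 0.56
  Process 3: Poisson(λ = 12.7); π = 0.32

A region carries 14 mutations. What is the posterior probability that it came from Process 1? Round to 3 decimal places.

0.010

P(component k | x) = P(Z=k)·f_k(x) / marginal(x), where marginal(x) = Σ_j P(Z=j)·f_j(x).
Evaluate each component's likelihood at the observed value:
  L_1 = e^(−6.9)·6.9^14/14! = 0.00640984
  L_2 = e^(−11.1)·11.1^14/14! = 0.0747213
  L_3 = e^(−12.7)·12.7^14/14! = 0.0993811
Unnormalised posteriors:
  P(Z=1)·L_1 = 0.12 × 0.00640984 = 0.00076918
  P(Z=2)·L_2 = 0.56 × 0.0747213 = 0.0418439
  P(Z=3)·L_3 = 0.32 × 0.0993811 = 0.031802
Sum: 0.00076918 + 0.0418439 + 0.031802 = 0.0744151
P(Process 1 | 14 mutations) ≈ 0.010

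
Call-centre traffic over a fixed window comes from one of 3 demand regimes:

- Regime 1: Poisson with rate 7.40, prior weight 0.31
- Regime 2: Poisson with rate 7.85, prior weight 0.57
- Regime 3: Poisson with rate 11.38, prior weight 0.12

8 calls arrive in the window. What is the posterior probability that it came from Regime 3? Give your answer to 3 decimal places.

0.073

Posterior ∝ prior × likelihood, so P(k | x) ∝ P(Z=k) f_k(x); normalise over all components.
Component likelihoods at x = 8 calls:
  L_1 = 0.136318
  L_2 = 0.139388
  L_3 = 0.0796795
Weight by the priors:
  P(Z=1)·L_1 = 0.31 × 0.136318 = 0.0422587
  P(Z=2)·L_2 = 0.57 × 0.139388 = 0.0794511
  P(Z=3)·L_3 = 0.12 × 0.0796795 = 0.00956153
Sum: 0.0422587 + 0.0794511 + 0.00956153 = 0.131271
Responsibility of Regime 3: 0.00956153 / 0.131271 ≈ 0.073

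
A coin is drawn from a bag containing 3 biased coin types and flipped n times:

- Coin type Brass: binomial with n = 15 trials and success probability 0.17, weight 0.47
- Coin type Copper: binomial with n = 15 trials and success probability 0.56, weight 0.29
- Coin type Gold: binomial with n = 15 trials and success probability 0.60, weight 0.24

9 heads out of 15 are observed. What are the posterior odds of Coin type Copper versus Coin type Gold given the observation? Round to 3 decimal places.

Posterior odds = (P(Z=i) f_i(x)) / (P(Z=j) f_j(x)); the normalising sum cancels.
Evaluate each component's likelihood at the observed value:
  f_Brass = 0.00019405
  f_Copper = 0.196704
  f_Gold = 0.206598
Odds = (0.29/0.24) × (0.196704/0.206598) = 1.20833 × 0.95211 ≈ 1.150

1.150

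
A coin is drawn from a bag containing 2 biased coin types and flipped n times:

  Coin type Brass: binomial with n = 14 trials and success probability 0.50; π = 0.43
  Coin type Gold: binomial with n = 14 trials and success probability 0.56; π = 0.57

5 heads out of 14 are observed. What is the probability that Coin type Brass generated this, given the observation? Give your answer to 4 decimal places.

The responsibility of component k is P(Z=k) f_k(x) divided by Σ_j P(Z=j) f_j(x).
Binomial probabilities:
  f_Brass = 0.122192
  f_Gold = 0.068152
Unnormalised posteriors:
  P(Z=Brass)·f_Brass = 0.43 × 0.122192 = 0.0525427
  P(Z=Gold)·f_Gold = 0.57 × 0.068152 = 0.0388466
Normaliser: 0.0525427 + 0.0388466 = 0.0913893
P(Coin type Brass | the observation) ≈ 0.5749

0.5749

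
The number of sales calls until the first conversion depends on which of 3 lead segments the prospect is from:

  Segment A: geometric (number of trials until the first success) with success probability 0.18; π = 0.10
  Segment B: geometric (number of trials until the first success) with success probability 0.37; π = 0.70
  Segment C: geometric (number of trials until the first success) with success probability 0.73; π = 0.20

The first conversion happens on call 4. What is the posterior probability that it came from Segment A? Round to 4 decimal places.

The responsibility of component k is P(Z=k) f_k(x) divided by Σ_j P(Z=j) f_j(x).
Component likelihoods at x = 4:
  f_A = 0.18·(1−0.18)^3 = 0.18·0.551368 = 0.0992462
  f_B = 0.37·(1−0.37)^3 = 0.37·0.250047 = 0.0925174
  f_C = 0.73·(1−0.73)^3 = 0.73·0.019683 = 0.0143686
Multiply by the mixture weights:
  P(Z=A)·f_A = 0.10 × 0.0992462 = 0.00992462
  P(Z=B)·f_B = 0.70 × 0.0925174 = 0.0647622
  P(Z=C)·f_C = 0.20 × 0.0143686 = 0.00287372
Evidence: 0.00992462 + 0.0647622 + 0.00287372 = 0.0775605
P(Segment A | 4) ≈ 0.1280

0.1280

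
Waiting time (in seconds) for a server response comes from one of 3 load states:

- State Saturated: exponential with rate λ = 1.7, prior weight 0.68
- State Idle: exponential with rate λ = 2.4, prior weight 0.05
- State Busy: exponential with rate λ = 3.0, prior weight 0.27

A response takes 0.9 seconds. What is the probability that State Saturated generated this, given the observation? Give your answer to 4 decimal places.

0.7857

By Bayes' theorem, P(k | x) = π_k f_k(x) / Σ_j π_j f_j(x).
Evaluate each component's likelihood at the observed value:
  f_Saturated = 0.368111
  f_Idle = 0.27678
  f_Busy = 0.201617
Unnormalised posteriors:
  π_Saturated·f_Saturated = 0.68 × 0.368111 = 0.250315
  π_Idle·f_Idle = 0.05 × 0.27678 = 0.013839
  π_Busy·f_Busy = 0.27 × 0.201617 = 0.0544365
Denominator: 0.250315 + 0.013839 + 0.0544365 = 0.318591
P(State Saturated | 0.9 seconds) = 0.250315 / 0.318591 ≈ 0.7857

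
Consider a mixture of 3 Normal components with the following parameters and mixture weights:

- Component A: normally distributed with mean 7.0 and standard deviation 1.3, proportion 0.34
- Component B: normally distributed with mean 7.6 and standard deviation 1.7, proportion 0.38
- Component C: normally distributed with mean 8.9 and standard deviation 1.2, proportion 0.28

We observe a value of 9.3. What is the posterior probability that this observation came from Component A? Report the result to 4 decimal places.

0.1330

By Bayes' theorem, P(k | x) = w_k f_k(x) / Σ_j w_j f_j(x).
Normal densities:
  f_A = 0.064159
  f_B = 0.142336
  f_C = 0.314486
Unnormalised posteriors:
  w_A·f_A = 0.34 × 0.064159 = 0.021814
  w_B·f_B = 0.38 × 0.142336 = 0.0540876
  w_C·f_C = 0.28 × 0.314486 = 0.0880561
Marginal: 0.021814 + 0.0540876 + 0.0880561 = 0.163958
So the posterior for Component A is 0.021814 / 0.163958 ≈ 0.1330.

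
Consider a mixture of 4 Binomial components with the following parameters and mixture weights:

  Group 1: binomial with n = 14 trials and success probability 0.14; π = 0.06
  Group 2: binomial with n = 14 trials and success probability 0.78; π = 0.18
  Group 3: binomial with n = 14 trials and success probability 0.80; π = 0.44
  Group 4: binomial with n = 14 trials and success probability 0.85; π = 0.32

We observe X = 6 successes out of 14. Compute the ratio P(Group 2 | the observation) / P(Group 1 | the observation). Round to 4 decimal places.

Posterior odds = (π_i f_i(x)) / (π_j f_j(x)); the normalising sum cancels.
Component likelihoods at x = 6 successes out of 14:
  L_1 = 0.00676568
  L_2 = 0.00371111
  L_3 = 0.00201528
  L_4 = 0.000290268
0.000668001 / 0.000405941 ≈ 1.6456

1.6456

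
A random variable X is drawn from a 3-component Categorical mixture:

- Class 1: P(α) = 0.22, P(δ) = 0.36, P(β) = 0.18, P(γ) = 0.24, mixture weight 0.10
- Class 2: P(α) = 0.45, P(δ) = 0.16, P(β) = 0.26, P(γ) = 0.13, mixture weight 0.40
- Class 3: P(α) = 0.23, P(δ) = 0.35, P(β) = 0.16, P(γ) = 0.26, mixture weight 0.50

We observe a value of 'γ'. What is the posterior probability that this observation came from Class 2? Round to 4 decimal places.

P(component k | x) = P(Z=k)·f_k(x) / marginal(x), where marginal(x) = Σ_j P(Z=j)·f_j(x).
Component likelihoods at x = 'γ':
  f_1 = 0.24
  f_2 = 0.13
  f_3 = 0.26
Unnormalised posteriors:
  P(Z=1)·f_1 = 0.10 × 0.24 = 0.024
  P(Z=2)·f_2 = 0.40 × 0.13 = 0.052
  P(Z=3)·f_3 = 0.50 × 0.26 = 0.13
Denominator: 0.024 + 0.052 + 0.13 = 0.206
Responsibility of Class 2: 0.052 / 0.206 ≈ 0.2524

0.2524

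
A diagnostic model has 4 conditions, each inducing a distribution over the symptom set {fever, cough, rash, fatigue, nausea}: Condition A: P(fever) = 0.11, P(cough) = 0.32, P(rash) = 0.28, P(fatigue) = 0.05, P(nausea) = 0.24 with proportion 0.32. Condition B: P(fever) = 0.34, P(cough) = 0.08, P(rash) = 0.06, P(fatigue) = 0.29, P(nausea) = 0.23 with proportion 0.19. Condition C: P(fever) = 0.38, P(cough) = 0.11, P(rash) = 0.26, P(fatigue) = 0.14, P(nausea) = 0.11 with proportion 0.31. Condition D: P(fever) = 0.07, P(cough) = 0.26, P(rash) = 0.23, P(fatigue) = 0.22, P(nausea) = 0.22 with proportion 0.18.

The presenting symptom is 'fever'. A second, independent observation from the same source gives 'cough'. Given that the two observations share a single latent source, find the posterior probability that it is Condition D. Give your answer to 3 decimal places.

Apply Bayes' rule: the posterior for each component is proportional to its prior times its likelihood at x.
Since both observations come from the same component, the likelihood for component k is f_k(x₁)·f_k(x₂).
  f_A = [P(fever | comp) = 0.11] × [0.32] = 0.0352
  f_B = [P(fever | comp) = 0.34] × [0.08] = 0.0272
  f_C = [P(fever | comp) = 0.38] × [0.11] = 0.0418
  f_D = [P(fever | comp) = 0.07] × [0.26] = 0.0182
Prior × likelihood for each component:
  π_A·f_A = 0.32 × 0.0352 = 0.011264
  π_B·f_B = 0.19 × 0.0272 = 0.005168
  π_C·f_C = 0.31 × 0.0418 = 0.012958
  π_D·f_D = 0.18 × 0.0182 = 0.003276
Denominator: 0.011264 + 0.005168 + 0.012958 + 0.003276 = 0.032666
So the posterior for Condition D is 0.003276 / 0.032666 ≈ 0.100.

0.100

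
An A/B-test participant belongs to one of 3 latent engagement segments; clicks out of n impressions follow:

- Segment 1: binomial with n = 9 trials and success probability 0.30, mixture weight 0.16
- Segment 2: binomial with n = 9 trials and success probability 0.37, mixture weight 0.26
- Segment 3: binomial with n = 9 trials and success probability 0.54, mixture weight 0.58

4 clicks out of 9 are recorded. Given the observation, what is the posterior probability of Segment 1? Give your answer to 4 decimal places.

P(component k | x) = π_k·f_k(x) / marginal(x), where marginal(x) = Σ_j π_j·f_j(x).
Evaluate each component's likelihood at the observed value:
  p_1 = 0.171532
  p_2 = 0.234358
  p_3 = 0.220666
Prior × likelihood for each component:
  π_1·p_1 = 0.16 × 0.171532 = 0.0274452
  π_2·p_2 = 0.26 × 0.234358 = 0.0609331
  π_3·p_3 = 0.58 × 0.220666 = 0.127986
Marginal: 0.0274452 + 0.0609331 + 0.127986 = 0.216364
P(Segment 1 | 4 clicks out of 9) ≈ 0.1268

0.1268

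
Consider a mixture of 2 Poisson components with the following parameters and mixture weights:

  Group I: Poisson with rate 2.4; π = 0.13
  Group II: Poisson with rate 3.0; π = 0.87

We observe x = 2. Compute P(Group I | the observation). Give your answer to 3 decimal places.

Apply Bayes' rule: the posterior for each component is proportional to its prior times its likelihood at x.
Evaluate each component's likelihood at the observed value:
  f_I = e^(−2.4)·2.4^2/2! = 0.261268
  f_II = e^(−3.0)·3.0^2/2! = 0.224042
Multiply by the mixture weights:
  P(Z=I)·f_I = 0.13 × 0.261268 = 0.0339648
  P(Z=II)·f_II = 0.87 × 0.224042 = 0.194916
Denominator: 0.0339648 + 0.194916 = 0.228881
Responsibility of Group I: 0.0339648 / 0.228881 ≈ 0.148

0.148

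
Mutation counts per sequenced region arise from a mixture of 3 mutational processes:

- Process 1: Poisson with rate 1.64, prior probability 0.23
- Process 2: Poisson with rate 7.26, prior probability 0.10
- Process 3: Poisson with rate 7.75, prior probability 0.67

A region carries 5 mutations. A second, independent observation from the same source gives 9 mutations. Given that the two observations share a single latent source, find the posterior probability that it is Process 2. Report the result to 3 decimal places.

0.137

Posterior ∝ prior × likelihood, so P(k | x) ∝ w_k f_k(x); normalise over all components.
Since both observations come from the same component, the likelihood for component k is f_k(x₁)·f_k(x₂).
  p_1 = [e^(−1.64)·1.64^5/5! = 0.0191776] × [4.58763e-05] = 8.79799e-07
  p_2 = [e^(−7.26)·7.26^5/5! = 0.118175] × [0.108565] = 0.0128296
  p_3 = [e^(−7.75)·7.75^5/5! = 0.100356] × [0.119721] = 0.0120148
Multiply by the mixture weights:
  w_1·p_1 = 0.23 × 8.79799e-07 = 2.02354e-07
  w_2·p_2 = 0.10 × 0.0128296 = 0.00128296
  w_3·p_3 = 0.67 × 0.0120148 = 0.00804989
Sum: 2.02354e-07 + 0.00128296 + 0.00804989 = 0.00933305
So the posterior for Process 2 is 0.00128296 / 0.00933305 ≈ 0.137.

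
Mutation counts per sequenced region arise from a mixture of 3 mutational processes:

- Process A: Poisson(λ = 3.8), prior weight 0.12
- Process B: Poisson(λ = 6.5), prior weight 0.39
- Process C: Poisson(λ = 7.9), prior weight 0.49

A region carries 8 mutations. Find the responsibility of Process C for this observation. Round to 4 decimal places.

P(component k | x) = w_k·f_k(x) / marginal(x), where marginal(x) = Σ_j w_j·f_j(x).
Evaluate each component's likelihood at the observed value:
  f_A = 0.0241229
  f_B = 0.118815
  f_C = 0.139499
Prior × likelihood for each component:
  w_A·f_A = 0.12 × 0.0241229 = 0.00289475
  w_B·f_B = 0.39 × 0.118815 = 0.0463379
  w_C·f_C = 0.49 × 0.139499 = 0.0683543
Evidence: 0.00289475 + 0.0463379 + 0.0683543 = 0.117587
P(Process C | the observation) = 0.0683543 / 0.117587 ≈ 0.5813

0.5813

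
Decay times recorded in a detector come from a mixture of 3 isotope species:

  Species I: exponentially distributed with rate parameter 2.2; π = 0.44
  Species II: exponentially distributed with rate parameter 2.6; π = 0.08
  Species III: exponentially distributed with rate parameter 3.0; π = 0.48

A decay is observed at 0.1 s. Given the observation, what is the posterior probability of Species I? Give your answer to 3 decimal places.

0.388

By Bayes' theorem, P(k | x) = w_k f_k(x) / Σ_j w_j f_j(x).
Exponential densities:
  p_I = 1.76554
  p_II = 2.00473
  p_III = 2.22245
Weight by the priors:
  w_I·p_I = 0.44 × 1.76554 = 0.776838
  w_II·p_II = 0.08 × 2.00473 = 0.160379
  w_III·p_III = 0.48 × 2.22245 = 1.06678
Denominator: 0.776838 + 0.160379 + 1.06678 = 2.004
So the posterior for Species I is 0.776838 / 2.004 ≈ 0.388.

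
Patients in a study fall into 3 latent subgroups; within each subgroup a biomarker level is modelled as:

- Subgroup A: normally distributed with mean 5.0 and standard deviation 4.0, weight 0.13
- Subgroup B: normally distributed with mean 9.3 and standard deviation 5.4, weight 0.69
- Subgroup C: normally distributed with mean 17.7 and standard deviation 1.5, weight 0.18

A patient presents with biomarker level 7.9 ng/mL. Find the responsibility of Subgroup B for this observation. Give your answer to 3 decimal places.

The responsibility of component k is π_k f_k(x) divided by Σ_j π_j f_j(x).
Component likelihoods at x = 7.9 ng/mL:
  f_A = (1/(4.0·√(2π)))·exp(−(7.9−5.0)²/(2·4.0²)) = 0.099736·exp(-0.26281) = 0.0766853
  f_B = (1/(5.4·√(2π)))·exp(−(7.9−9.3)²/(2·5.4²)) = 0.073878·exp(-0.03361) = 0.0714366
  f_C = (1/(1.5·√(2π)))·exp(−(7.9−17.7)²/(2·1.5²)) = 0.265962·exp(-21.34222) = 1.43222e-10
Prior × likelihood for each component:
  π_A·f_A = 0.13 × 0.0766853 = 0.00996909
  π_B·f_B = 0.69 × 0.0714366 = 0.0492912
  π_C·f_C = 0.18 × 1.43222e-10 = 2.57799e-11
Normaliser: 0.00996909 + 0.0492912 + 2.57799e-11 = 0.0592603
P(Subgroup B | the observation) ≈ 0.832

0.832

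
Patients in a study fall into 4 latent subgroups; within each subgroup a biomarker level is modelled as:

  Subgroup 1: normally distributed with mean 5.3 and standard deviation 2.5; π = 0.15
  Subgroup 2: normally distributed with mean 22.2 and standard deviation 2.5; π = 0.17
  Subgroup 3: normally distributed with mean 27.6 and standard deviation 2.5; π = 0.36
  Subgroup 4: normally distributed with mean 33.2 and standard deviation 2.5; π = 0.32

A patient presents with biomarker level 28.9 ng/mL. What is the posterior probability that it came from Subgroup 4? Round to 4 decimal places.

P(component k | x) = π_k·f_k(x) / marginal(x), where marginal(x) = Σ_j π_j·f_j(x).
Normal densities:
  L_1 = 7.11537e-21
  L_2 = 0.00439877
  L_3 = 0.139397
  L_4 = 0.0363548
Prior × likelihood for each component:
  π_1·L_1 = 0.15 × 7.11537e-21 = 1.06731e-21
  π_2·L_2 = 0.17 × 0.00439877 = 0.000747792
  π_3·L_3 = 0.36 × 0.139397 = 0.0501829
  π_4·L_4 = 0.32 × 0.0363548 = 0.0116335
Sum: 1.06731e-21 + 0.000747792 + 0.0501829 + 0.0116335 = 0.0625642
So the posterior for Subgroup 4 is 0.0116335 / 0.0625642 ≈ 0.1859.

0.1859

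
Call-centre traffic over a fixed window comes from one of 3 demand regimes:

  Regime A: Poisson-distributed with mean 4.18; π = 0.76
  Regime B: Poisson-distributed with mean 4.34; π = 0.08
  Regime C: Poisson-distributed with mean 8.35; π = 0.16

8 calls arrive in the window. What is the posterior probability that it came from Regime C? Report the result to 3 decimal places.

0.424

P(component k | x) = π_k·f_k(x) / marginal(x), where marginal(x) = Σ_j π_j·f_j(x).
Poisson probabilities:
  f_A = e^(−4.18)·4.18^8/8! = 0.0353622
  f_B = e^(−4.34)·4.34^8/8! = 0.0406967
  f_C = e^(−8.35)·8.35^8/8! = 0.138552
Multiply by the mixture weights:
  π_A·f_A = 0.76 × 0.0353622 = 0.0268752
  π_B·f_B = 0.08 × 0.0406967 = 0.00325574
  π_C·f_C = 0.16 × 0.138552 = 0.0221683
Denominator: 0.0268752 + 0.00325574 + 0.0221683 = 0.0522993
P(Regime C | data) ≈ 0.424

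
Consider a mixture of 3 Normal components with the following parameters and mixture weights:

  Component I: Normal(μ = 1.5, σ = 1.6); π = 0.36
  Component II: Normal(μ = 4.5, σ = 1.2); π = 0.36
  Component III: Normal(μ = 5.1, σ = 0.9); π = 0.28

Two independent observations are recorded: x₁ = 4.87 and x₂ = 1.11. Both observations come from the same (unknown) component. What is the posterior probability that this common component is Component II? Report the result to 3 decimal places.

0.229

Posterior ∝ prior × likelihood, so P(k | x) ∝ π_k f_k(x); normalise over all components.
Since both observations come from the same component, the likelihood for component k is f_k(x₁)·f_k(x₂).
  f_I = [0.0271308] × [0.242041] = 0.00656675
  f_II = [0.317019] × [0.00614834] = 0.00194914
  f_III = [0.429028] × [2.39199e-05] = 1.02623e-05
Prior × likelihood for each component:
  π_I·f_I = 0.36 × 0.00656675 = 0.00236403
  π_II·f_II = 0.36 × 0.00194914 = 0.00070169
  π_III·f_III = 0.28 × 1.02623e-05 = 2.87345e-06
Marginal: 0.00236403 + 0.00070169 + 2.87345e-06 = 0.00306859
P(Component II | x₁, x₂) ≈ 0.229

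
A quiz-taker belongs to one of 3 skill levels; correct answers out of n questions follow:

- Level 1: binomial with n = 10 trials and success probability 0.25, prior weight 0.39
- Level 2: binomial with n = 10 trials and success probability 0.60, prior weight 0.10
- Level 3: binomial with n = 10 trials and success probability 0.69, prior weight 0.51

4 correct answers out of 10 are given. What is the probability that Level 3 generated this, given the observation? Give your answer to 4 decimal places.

0.2404

Apply Bayes' rule: the posterior for each component is proportional to its prior times its likelihood at x.
Binomial probabilities:
  f_1 = C(10,4)·0.25^4·0.75^6 = 210·0.00390625·0.177979 = 0.145998
  f_2 = C(10,4)·0.60^4·0.40^6 = 210·0.1296·0.004096 = 0.111477
  f_3 = C(10,4)·0.69^4·0.31^6 = 210·0.226671·0.000887504 = 0.042246
Weight by the priors:
  π_1·f_1 = 0.39 × 0.145998 = 0.0569392
  π_2·f_2 = 0.10 × 0.111477 = 0.0111477
  π_3·f_3 = 0.51 × 0.042246 = 0.0215455
Evidence: 0.0569392 + 0.0111477 + 0.0215455 = 0.0896324
Responsibility of Level 3: 0.0215455 / 0.0896324 ≈ 0.2404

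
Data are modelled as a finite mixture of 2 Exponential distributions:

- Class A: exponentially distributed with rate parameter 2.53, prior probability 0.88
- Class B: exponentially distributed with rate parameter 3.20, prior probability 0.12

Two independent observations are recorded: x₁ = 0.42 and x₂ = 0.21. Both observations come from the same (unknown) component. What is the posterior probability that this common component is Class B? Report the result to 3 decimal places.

0.125

Apply Bayes' rule: the posterior for each component is proportional to its prior times its likelihood at x.
Since both observations come from the same component, the likelihood for component k is f_k(x₁)·f_k(x₂).
  f_A = [0.874257] × [1.48724] = 1.30023
  f_B = [0.834561] × [1.6342] = 1.36384
Prior × likelihood for each component:
  π_A·f_A = 0.88 × 1.30023 = 1.1442
  π_B·f_B = 0.12 × 1.36384 = 0.16366
Marginal: 1.1442 + 0.16366 = 1.30786
So the posterior for Class B is 0.16366 / 1.30786 ≈ 0.125.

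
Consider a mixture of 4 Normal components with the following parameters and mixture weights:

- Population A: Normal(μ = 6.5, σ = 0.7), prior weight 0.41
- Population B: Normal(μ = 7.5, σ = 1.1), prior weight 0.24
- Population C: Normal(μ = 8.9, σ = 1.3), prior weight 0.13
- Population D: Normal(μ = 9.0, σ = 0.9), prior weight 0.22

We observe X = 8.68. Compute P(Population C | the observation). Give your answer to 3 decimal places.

The responsibility of component k is π_k f_k(x) divided by Σ_j π_j f_j(x).
Component likelihoods at x = 8.68:
  L_A = (1/(0.7·√(2π)))·exp(−(8.68−6.5)²/(2·0.7²)) = 0.569918·exp(-4.84939) = 0.00446426
  L_B = (1/(1.1·√(2π)))·exp(−(8.68−7.5)²/(2·1.1²)) = 0.362675·exp(-0.57537) = 0.204003
  L_C = (1/(1.3·√(2π)))·exp(−(8.68−8.9)²/(2·1.3²)) = 0.306879·exp(-0.01432) = 0.302516
  L_D = (1/(0.9·√(2π)))·exp(−(8.68−9.0)²/(2·0.9²)) = 0.443269·exp(-0.06321) = 0.416117
Multiply by the mixture weights:
  π_A·L_A = 0.41 × 0.00446426 = 0.00183035
  π_B·L_B = 0.24 × 0.204003 = 0.0489607
  π_C·L_C = 0.13 × 0.302516 = 0.039327
  π_D·L_D = 0.22 × 0.416117 = 0.0915458
Denominator: 0.00183035 + 0.0489607 + 0.039327 + 0.0915458 = 0.181664
P(Population C | the observation) ≈ 0.216

0.216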